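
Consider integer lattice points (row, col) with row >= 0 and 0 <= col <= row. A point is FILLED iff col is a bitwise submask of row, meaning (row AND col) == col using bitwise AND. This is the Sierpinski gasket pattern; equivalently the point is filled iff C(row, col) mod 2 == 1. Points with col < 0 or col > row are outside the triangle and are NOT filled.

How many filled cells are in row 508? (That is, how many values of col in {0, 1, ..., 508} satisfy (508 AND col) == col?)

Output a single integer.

508 in binary = 111111100
popcount(508) = number of 1-bits in 111111100 = 7
A col c satisfies (508 AND c) == c iff every set bit of c is also set in 508; each of the 7 set bits of 508 can independently be on or off in c.
count = 2^7 = 128

Answer: 128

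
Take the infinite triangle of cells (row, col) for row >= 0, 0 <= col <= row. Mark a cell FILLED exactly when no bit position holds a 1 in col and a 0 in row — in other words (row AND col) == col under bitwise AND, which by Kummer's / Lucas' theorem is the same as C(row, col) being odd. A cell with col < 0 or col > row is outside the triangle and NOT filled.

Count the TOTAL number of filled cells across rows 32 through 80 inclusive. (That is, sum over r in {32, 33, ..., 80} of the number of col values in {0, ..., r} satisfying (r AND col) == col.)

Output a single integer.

Answer: 652

Derivation:
r32=100000 pc1: +2 =2
r33=100001 pc2: +4 =6
r34=100010 pc2: +4 =10
r35=100011 pc3: +8 =18
r36=100100 pc2: +4 =22
r37=100101 pc3: +8 =30
r38=100110 pc3: +8 =38
r39=100111 pc4: +16 =54
r40=101000 pc2: +4 =58
r41=101001 pc3: +8 =66
r42=101010 pc3: +8 =74
r43=101011 pc4: +16 =90
r44=101100 pc3: +8 =98
r45=101101 pc4: +16 =114
r46=101110 pc4: +16 =130
r47=101111 pc5: +32 =162
r48=110000 pc2: +4 =166
r49=110001 pc3: +8 =174
r50=110010 pc3: +8 =182
r51=110011 pc4: +16 =198
r52=110100 pc3: +8 =206
r53=110101 pc4: +16 =222
r54=110110 pc4: +16 =238
r55=110111 pc5: +32 =270
r56=111000 pc3: +8 =278
r57=111001 pc4: +16 =294
r58=111010 pc4: +16 =310
r59=111011 pc5: +32 =342
r60=111100 pc4: +16 =358
r61=111101 pc5: +32 =390
r62=111110 pc5: +32 =422
r63=111111 pc6: +64 =486
r64=1000000 pc1: +2 =488
r65=1000001 pc2: +4 =492
r66=1000010 pc2: +4 =496
r67=1000011 pc3: +8 =504
r68=1000100 pc2: +4 =508
r69=1000101 pc3: +8 =516
r70=1000110 pc3: +8 =524
r71=1000111 pc4: +16 =540
r72=1001000 pc2: +4 =544
r73=1001001 pc3: +8 =552
r74=1001010 pc3: +8 =560
r75=1001011 pc4: +16 =576
r76=1001100 pc3: +8 =584
r77=1001101 pc4: +16 =600
r78=1001110 pc4: +16 =616
r79=1001111 pc5: +32 =648
r80=1010000 pc2: +4 =652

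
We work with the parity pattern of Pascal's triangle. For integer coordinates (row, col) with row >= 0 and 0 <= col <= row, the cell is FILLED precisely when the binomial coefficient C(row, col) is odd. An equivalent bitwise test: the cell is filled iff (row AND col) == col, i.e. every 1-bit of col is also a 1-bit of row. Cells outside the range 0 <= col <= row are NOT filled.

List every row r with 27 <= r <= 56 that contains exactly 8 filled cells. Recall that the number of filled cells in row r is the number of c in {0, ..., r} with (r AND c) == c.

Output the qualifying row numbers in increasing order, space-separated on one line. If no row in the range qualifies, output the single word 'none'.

Answer: 28 35 37 38 41 42 44 49 50 52 56

Derivation:
Row r has 2^popcount(r) filled cells, so we need popcount(r) = log2(8) = 3.
Scan r = 27..56 and keep those with exactly 3 one-bits:
r=27=11011 popcount=4 -> skip
r=28=11100 popcount=3 -> KEEP
r=29=11101 popcount=4 -> skip
r=30=11110 popcount=4 -> skip
r=31=11111 popcount=5 -> skip
r=32=100000 popcount=1 -> skip
r=33=100001 popcount=2 -> skip
r=34=100010 popcount=2 -> skip
r=35=100011 popcount=3 -> KEEP
r=36=100100 popcount=2 -> skip
r=37=100101 popcount=3 -> KEEP
r=38=100110 popcount=3 -> KEEP
r=39=100111 popcount=4 -> skip
r=40=101000 popcount=2 -> skip
r=41=101001 popcount=3 -> KEEP
r=42=101010 popcount=3 -> KEEP
r=43=101011 popcount=4 -> skip
r=44=101100 popcount=3 -> KEEP
r=45=101101 popcount=4 -> skip
r=46=101110 popcount=4 -> skip
r=47=101111 popcount=5 -> skip
r=48=110000 popcount=2 -> skip
r=49=110001 popcount=3 -> KEEP
r=50=110010 popcount=3 -> KEEP
r=51=110011 popcount=4 -> skip
r=52=110100 popcount=3 -> KEEP
r=53=110101 popcount=4 -> skip
r=54=110110 popcount=4 -> skip
r=55=110111 popcount=5 -> skip
r=56=111000 popcount=3 -> KEEP
Kept rows: 28 35 37 38 41 42 44 49 50 52 56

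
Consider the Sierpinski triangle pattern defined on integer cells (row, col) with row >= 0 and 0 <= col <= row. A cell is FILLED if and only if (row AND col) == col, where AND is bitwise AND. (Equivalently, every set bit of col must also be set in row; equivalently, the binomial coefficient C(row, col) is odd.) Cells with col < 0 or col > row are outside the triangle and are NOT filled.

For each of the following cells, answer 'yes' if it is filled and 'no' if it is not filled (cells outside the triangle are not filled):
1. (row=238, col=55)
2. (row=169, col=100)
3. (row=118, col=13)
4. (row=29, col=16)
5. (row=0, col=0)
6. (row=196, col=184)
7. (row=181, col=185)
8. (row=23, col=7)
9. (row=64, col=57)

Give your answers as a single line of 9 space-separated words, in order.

(238,55): row=0b11101110, col=0b110111, row AND col = 0b100110 = 38; 38 != 55 -> empty
(169,100): row=0b10101001, col=0b1100100, row AND col = 0b100000 = 32; 32 != 100 -> empty
(118,13): row=0b1110110, col=0b1101, row AND col = 0b100 = 4; 4 != 13 -> empty
(29,16): row=0b11101, col=0b10000, row AND col = 0b10000 = 16; 16 == 16 -> filled
(0,0): row=0b0, col=0b0, row AND col = 0b0 = 0; 0 == 0 -> filled
(196,184): row=0b11000100, col=0b10111000, row AND col = 0b10000000 = 128; 128 != 184 -> empty
(181,185): col outside [0, 181] -> not filled
(23,7): row=0b10111, col=0b111, row AND col = 0b111 = 7; 7 == 7 -> filled
(64,57): row=0b1000000, col=0b111001, row AND col = 0b0 = 0; 0 != 57 -> empty

Answer: no no no yes yes no no yes no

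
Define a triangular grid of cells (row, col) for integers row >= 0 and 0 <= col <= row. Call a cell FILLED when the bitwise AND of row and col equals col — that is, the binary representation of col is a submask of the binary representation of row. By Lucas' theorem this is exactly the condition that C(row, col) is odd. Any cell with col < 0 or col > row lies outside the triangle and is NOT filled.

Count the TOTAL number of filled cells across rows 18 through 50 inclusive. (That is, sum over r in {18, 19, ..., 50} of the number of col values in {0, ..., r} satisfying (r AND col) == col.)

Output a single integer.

r18=10010 pc2: +4 =4
r19=10011 pc3: +8 =12
r20=10100 pc2: +4 =16
r21=10101 pc3: +8 =24
r22=10110 pc3: +8 =32
r23=10111 pc4: +16 =48
r24=11000 pc2: +4 =52
r25=11001 pc3: +8 =60
r26=11010 pc3: +8 =68
r27=11011 pc4: +16 =84
r28=11100 pc3: +8 =92
r29=11101 pc4: +16 =108
r30=11110 pc4: +16 =124
r31=11111 pc5: +32 =156
r32=100000 pc1: +2 =158
r33=100001 pc2: +4 =162
r34=100010 pc2: +4 =166
r35=100011 pc3: +8 =174
r36=100100 pc2: +4 =178
r37=100101 pc3: +8 =186
r38=100110 pc3: +8 =194
r39=100111 pc4: +16 =210
r40=101000 pc2: +4 =214
r41=101001 pc3: +8 =222
r42=101010 pc3: +8 =230
r43=101011 pc4: +16 =246
r44=101100 pc3: +8 =254
r45=101101 pc4: +16 =270
r46=101110 pc4: +16 =286
r47=101111 pc5: +32 =318
r48=110000 pc2: +4 =322
r49=110001 pc3: +8 =330
r50=110010 pc3: +8 =338

Answer: 338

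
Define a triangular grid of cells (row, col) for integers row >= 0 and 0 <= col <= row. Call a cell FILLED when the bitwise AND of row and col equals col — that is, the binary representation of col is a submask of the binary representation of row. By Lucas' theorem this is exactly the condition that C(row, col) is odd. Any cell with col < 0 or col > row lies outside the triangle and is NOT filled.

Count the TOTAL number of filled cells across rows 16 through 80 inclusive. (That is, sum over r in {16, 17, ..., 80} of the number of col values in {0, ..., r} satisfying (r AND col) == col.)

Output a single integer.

r16=10000 pc1: +2 =2
r17=10001 pc2: +4 =6
r18=10010 pc2: +4 =10
r19=10011 pc3: +8 =18
r20=10100 pc2: +4 =22
r21=10101 pc3: +8 =30
r22=10110 pc3: +8 =38
r23=10111 pc4: +16 =54
r24=11000 pc2: +4 =58
r25=11001 pc3: +8 =66
r26=11010 pc3: +8 =74
r27=11011 pc4: +16 =90
r28=11100 pc3: +8 =98
r29=11101 pc4: +16 =114
r30=11110 pc4: +16 =130
r31=11111 pc5: +32 =162
r32=100000 pc1: +2 =164
r33=100001 pc2: +4 =168
r34=100010 pc2: +4 =172
r35=100011 pc3: +8 =180
r36=100100 pc2: +4 =184
r37=100101 pc3: +8 =192
r38=100110 pc3: +8 =200
r39=100111 pc4: +16 =216
r40=101000 pc2: +4 =220
r41=101001 pc3: +8 =228
r42=101010 pc3: +8 =236
r43=101011 pc4: +16 =252
r44=101100 pc3: +8 =260
r45=101101 pc4: +16 =276
r46=101110 pc4: +16 =292
r47=101111 pc5: +32 =324
r48=110000 pc2: +4 =328
r49=110001 pc3: +8 =336
r50=110010 pc3: +8 =344
r51=110011 pc4: +16 =360
r52=110100 pc3: +8 =368
r53=110101 pc4: +16 =384
r54=110110 pc4: +16 =400
r55=110111 pc5: +32 =432
r56=111000 pc3: +8 =440
r57=111001 pc4: +16 =456
r58=111010 pc4: +16 =472
r59=111011 pc5: +32 =504
r60=111100 pc4: +16 =520
r61=111101 pc5: +32 =552
r62=111110 pc5: +32 =584
r63=111111 pc6: +64 =648
r64=1000000 pc1: +2 =650
r65=1000001 pc2: +4 =654
r66=1000010 pc2: +4 =658
r67=1000011 pc3: +8 =666
r68=1000100 pc2: +4 =670
r69=1000101 pc3: +8 =678
r70=1000110 pc3: +8 =686
r71=1000111 pc4: +16 =702
r72=1001000 pc2: +4 =706
r73=1001001 pc3: +8 =714
r74=1001010 pc3: +8 =722
r75=1001011 pc4: +16 =738
r76=1001100 pc3: +8 =746
r77=1001101 pc4: +16 =762
r78=1001110 pc4: +16 =778
r79=1001111 pc5: +32 =810
r80=1010000 pc2: +4 =814

Answer: 814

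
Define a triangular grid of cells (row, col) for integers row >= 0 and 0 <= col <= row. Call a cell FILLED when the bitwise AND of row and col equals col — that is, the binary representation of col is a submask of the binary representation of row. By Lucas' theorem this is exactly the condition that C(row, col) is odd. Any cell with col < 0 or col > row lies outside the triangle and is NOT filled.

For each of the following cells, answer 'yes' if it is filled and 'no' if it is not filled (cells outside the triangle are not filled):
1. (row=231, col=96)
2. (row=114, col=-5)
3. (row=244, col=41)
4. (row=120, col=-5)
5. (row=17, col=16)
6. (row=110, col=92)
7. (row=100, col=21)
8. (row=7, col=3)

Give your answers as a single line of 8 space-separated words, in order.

(231,96): row=0b11100111, col=0b1100000, row AND col = 0b1100000 = 96; 96 == 96 -> filled
(114,-5): col outside [0, 114] -> not filled
(244,41): row=0b11110100, col=0b101001, row AND col = 0b100000 = 32; 32 != 41 -> empty
(120,-5): col outside [0, 120] -> not filled
(17,16): row=0b10001, col=0b10000, row AND col = 0b10000 = 16; 16 == 16 -> filled
(110,92): row=0b1101110, col=0b1011100, row AND col = 0b1001100 = 76; 76 != 92 -> empty
(100,21): row=0b1100100, col=0b10101, row AND col = 0b100 = 4; 4 != 21 -> empty
(7,3): row=0b111, col=0b11, row AND col = 0b11 = 3; 3 == 3 -> filled

Answer: yes no no no yes no no yes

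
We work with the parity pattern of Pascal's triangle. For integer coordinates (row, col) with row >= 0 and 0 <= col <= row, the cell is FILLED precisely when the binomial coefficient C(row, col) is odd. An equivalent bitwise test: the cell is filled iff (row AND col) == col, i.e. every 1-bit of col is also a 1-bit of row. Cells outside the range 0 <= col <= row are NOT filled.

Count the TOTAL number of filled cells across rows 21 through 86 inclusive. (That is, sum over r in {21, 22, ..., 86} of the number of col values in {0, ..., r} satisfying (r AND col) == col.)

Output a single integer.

r21=10101 pc3: +8 =8
r22=10110 pc3: +8 =16
r23=10111 pc4: +16 =32
r24=11000 pc2: +4 =36
r25=11001 pc3: +8 =44
r26=11010 pc3: +8 =52
r27=11011 pc4: +16 =68
r28=11100 pc3: +8 =76
r29=11101 pc4: +16 =92
r30=11110 pc4: +16 =108
r31=11111 pc5: +32 =140
r32=100000 pc1: +2 =142
r33=100001 pc2: +4 =146
r34=100010 pc2: +4 =150
r35=100011 pc3: +8 =158
r36=100100 pc2: +4 =162
r37=100101 pc3: +8 =170
r38=100110 pc3: +8 =178
r39=100111 pc4: +16 =194
r40=101000 pc2: +4 =198
r41=101001 pc3: +8 =206
r42=101010 pc3: +8 =214
r43=101011 pc4: +16 =230
r44=101100 pc3: +8 =238
r45=101101 pc4: +16 =254
r46=101110 pc4: +16 =270
r47=101111 pc5: +32 =302
r48=110000 pc2: +4 =306
r49=110001 pc3: +8 =314
r50=110010 pc3: +8 =322
r51=110011 pc4: +16 =338
r52=110100 pc3: +8 =346
r53=110101 pc4: +16 =362
r54=110110 pc4: +16 =378
r55=110111 pc5: +32 =410
r56=111000 pc3: +8 =418
r57=111001 pc4: +16 =434
r58=111010 pc4: +16 =450
r59=111011 pc5: +32 =482
r60=111100 pc4: +16 =498
r61=111101 pc5: +32 =530
r62=111110 pc5: +32 =562
r63=111111 pc6: +64 =626
r64=1000000 pc1: +2 =628
r65=1000001 pc2: +4 =632
r66=1000010 pc2: +4 =636
r67=1000011 pc3: +8 =644
r68=1000100 pc2: +4 =648
r69=1000101 pc3: +8 =656
r70=1000110 pc3: +8 =664
r71=1000111 pc4: +16 =680
r72=1001000 pc2: +4 =684
r73=1001001 pc3: +8 =692
r74=1001010 pc3: +8 =700
r75=1001011 pc4: +16 =716
r76=1001100 pc3: +8 =724
r77=1001101 pc4: +16 =740
r78=1001110 pc4: +16 =756
r79=1001111 pc5: +32 =788
r80=1010000 pc2: +4 =792
r81=1010001 pc3: +8 =800
r82=1010010 pc3: +8 =808
r83=1010011 pc4: +16 =824
r84=1010100 pc3: +8 =832
r85=1010101 pc4: +16 =848
r86=1010110 pc4: +16 =864

Answer: 864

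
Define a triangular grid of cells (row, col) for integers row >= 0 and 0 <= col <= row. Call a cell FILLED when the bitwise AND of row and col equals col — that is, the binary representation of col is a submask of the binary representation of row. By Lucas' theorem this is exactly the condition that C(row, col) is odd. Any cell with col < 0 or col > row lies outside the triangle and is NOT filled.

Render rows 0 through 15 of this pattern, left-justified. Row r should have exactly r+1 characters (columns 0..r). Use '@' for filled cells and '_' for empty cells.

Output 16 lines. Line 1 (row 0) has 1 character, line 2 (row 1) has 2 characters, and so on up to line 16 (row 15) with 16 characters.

r0=0: @
r1=1: @@
r2=10: @_@
r3=11: @@@@
r4=100: @___@
r5=101: @@__@@
r6=110: @_@_@_@
r7=111: @@@@@@@@
r8=1000: @_______@
r9=1001: @@______@@
r10=1010: @_@_____@_@
r11=1011: @@@@____@@@@
r12=1100: @___@___@___@
r13=1101: @@__@@__@@__@@
r14=1110: @_@_@_@_@_@_@_@
r15=1111: @@@@@@@@@@@@@@@@

Answer: @
@@
@_@
@@@@
@___@
@@__@@
@_@_@_@
@@@@@@@@
@_______@
@@______@@
@_@_____@_@
@@@@____@@@@
@___@___@___@
@@__@@__@@__@@
@_@_@_@_@_@_@_@
@@@@@@@@@@@@@@@@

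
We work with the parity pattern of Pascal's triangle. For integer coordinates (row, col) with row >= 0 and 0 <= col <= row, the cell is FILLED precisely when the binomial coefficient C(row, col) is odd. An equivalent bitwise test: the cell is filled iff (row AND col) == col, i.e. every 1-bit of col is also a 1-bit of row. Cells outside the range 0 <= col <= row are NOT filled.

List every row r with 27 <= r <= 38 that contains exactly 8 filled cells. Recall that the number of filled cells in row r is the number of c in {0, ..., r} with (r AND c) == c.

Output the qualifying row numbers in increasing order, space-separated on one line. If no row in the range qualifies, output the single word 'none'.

Answer: 28 35 37 38

Derivation:
Row r has 2^popcount(r) filled cells, so we need popcount(r) = log2(8) = 3.
Scan r = 27..38 and keep those with exactly 3 one-bits:
r=27=11011 popcount=4 -> skip
r=28=11100 popcount=3 -> KEEP
r=29=11101 popcount=4 -> skip
r=30=11110 popcount=4 -> skip
r=31=11111 popcount=5 -> skip
r=32=100000 popcount=1 -> skip
r=33=100001 popcount=2 -> skip
r=34=100010 popcount=2 -> skip
r=35=100011 popcount=3 -> KEEP
r=36=100100 popcount=2 -> skip
r=37=100101 popcount=3 -> KEEP
r=38=100110 popcount=3 -> KEEP
Kept rows: 28 35 37 38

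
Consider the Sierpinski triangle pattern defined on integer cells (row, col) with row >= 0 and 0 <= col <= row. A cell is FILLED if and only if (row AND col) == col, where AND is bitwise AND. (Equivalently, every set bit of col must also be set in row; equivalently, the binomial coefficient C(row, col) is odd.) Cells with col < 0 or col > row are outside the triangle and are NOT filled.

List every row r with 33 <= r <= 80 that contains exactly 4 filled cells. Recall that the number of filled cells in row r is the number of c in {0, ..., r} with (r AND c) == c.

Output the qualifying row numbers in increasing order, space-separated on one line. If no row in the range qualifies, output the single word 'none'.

Row r has 2^popcount(r) filled cells, so we need popcount(r) = log2(4) = 2.
Scan r = 33..80 and keep those with exactly 2 one-bits:
r=33=100001 popcount=2 -> KEEP
r=34=100010 popcount=2 -> KEEP
r=35=100011 popcount=3 -> skip
r=36=100100 popcount=2 -> KEEP
r=37=100101 popcount=3 -> skip
r=38=100110 popcount=3 -> skip
r=39=100111 popcount=4 -> skip
r=40=101000 popcount=2 -> KEEP
r=41=101001 popcount=3 -> skip
r=42=101010 popcount=3 -> skip
r=43=101011 popcount=4 -> skip
r=44=101100 popcount=3 -> skip
r=45=101101 popcount=4 -> skip
r=46=101110 popcount=4 -> skip
r=47=101111 popcount=5 -> skip
r=48=110000 popcount=2 -> KEEP
r=49=110001 popcount=3 -> skip
r=50=110010 popcount=3 -> skip
r=51=110011 popcount=4 -> skip
r=52=110100 popcount=3 -> skip
r=53=110101 popcount=4 -> skip
r=54=110110 popcount=4 -> skip
r=55=110111 popcount=5 -> skip
r=56=111000 popcount=3 -> skip
r=57=111001 popcount=4 -> skip
r=58=111010 popcount=4 -> skip
r=59=111011 popcount=5 -> skip
r=60=111100 popcount=4 -> skip
r=61=111101 popcount=5 -> skip
r=62=111110 popcount=5 -> skip
r=63=111111 popcount=6 -> skip
r=64=1000000 popcount=1 -> skip
r=65=1000001 popcount=2 -> KEEP
r=66=1000010 popcount=2 -> KEEP
r=67=1000011 popcount=3 -> skip
r=68=1000100 popcount=2 -> KEEP
r=69=1000101 popcount=3 -> skip
r=70=1000110 popcount=3 -> skip
r=71=1000111 popcount=4 -> skip
r=72=1001000 popcount=2 -> KEEP
r=73=1001001 popcount=3 -> skip
r=74=1001010 popcount=3 -> skip
r=75=1001011 popcount=4 -> skip
r=76=1001100 popcount=3 -> skip
r=77=1001101 popcount=4 -> skip
r=78=1001110 popcount=4 -> skip
r=79=1001111 popcount=5 -> skip
r=80=1010000 popcount=2 -> KEEP
Kept rows: 33 34 36 40 48 65 66 68 72 80

Answer: 33 34 36 40 48 65 66 68 72 80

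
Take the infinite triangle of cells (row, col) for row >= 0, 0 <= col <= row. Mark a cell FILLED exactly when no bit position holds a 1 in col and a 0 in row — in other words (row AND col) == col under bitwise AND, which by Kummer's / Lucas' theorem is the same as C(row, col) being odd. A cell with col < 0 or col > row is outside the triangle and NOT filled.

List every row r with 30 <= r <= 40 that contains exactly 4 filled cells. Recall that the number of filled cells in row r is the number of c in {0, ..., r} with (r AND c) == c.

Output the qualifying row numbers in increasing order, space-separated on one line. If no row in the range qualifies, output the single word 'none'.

Answer: 33 34 36 40

Derivation:
Row r has 2^popcount(r) filled cells, so we need popcount(r) = log2(4) = 2.
Scan r = 30..40 and keep those with exactly 2 one-bits:
r=30=11110 popcount=4 -> skip
r=31=11111 popcount=5 -> skip
r=32=100000 popcount=1 -> skip
r=33=100001 popcount=2 -> KEEP
r=34=100010 popcount=2 -> KEEP
r=35=100011 popcount=3 -> skip
r=36=100100 popcount=2 -> KEEP
r=37=100101 popcount=3 -> skip
r=38=100110 popcount=3 -> skip
r=39=100111 popcount=4 -> skip
r=40=101000 popcount=2 -> KEEP
Kept rows: 33 34 36 40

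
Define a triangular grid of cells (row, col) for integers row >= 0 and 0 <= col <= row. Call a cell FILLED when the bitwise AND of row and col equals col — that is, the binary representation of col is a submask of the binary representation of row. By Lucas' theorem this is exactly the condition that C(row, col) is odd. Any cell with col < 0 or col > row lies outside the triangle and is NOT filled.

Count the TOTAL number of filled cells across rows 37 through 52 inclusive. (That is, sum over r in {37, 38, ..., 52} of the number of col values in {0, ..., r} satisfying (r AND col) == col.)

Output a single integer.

Answer: 184

Derivation:
r37=100101 pc3: +8 =8
r38=100110 pc3: +8 =16
r39=100111 pc4: +16 =32
r40=101000 pc2: +4 =36
r41=101001 pc3: +8 =44
r42=101010 pc3: +8 =52
r43=101011 pc4: +16 =68
r44=101100 pc3: +8 =76
r45=101101 pc4: +16 =92
r46=101110 pc4: +16 =108
r47=101111 pc5: +32 =140
r48=110000 pc2: +4 =144
r49=110001 pc3: +8 =152
r50=110010 pc3: +8 =160
r51=110011 pc4: +16 =176
r52=110100 pc3: +8 =184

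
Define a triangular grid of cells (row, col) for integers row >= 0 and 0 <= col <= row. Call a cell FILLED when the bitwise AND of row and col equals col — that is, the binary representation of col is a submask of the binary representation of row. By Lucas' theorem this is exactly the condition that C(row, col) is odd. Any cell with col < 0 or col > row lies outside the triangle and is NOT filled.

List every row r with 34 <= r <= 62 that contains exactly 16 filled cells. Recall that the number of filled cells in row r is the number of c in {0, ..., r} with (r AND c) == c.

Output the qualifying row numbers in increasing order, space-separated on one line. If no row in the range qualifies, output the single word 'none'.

Row r has 2^popcount(r) filled cells, so we need popcount(r) = log2(16) = 4.
Scan r = 34..62 and keep those with exactly 4 one-bits:
r=34=100010 popcount=2 -> skip
r=35=100011 popcount=3 -> skip
r=36=100100 popcount=2 -> skip
r=37=100101 popcount=3 -> skip
r=38=100110 popcount=3 -> skip
r=39=100111 popcount=4 -> KEEP
r=40=101000 popcount=2 -> skip
r=41=101001 popcount=3 -> skip
r=42=101010 popcount=3 -> skip
r=43=101011 popcount=4 -> KEEP
r=44=101100 popcount=3 -> skip
r=45=101101 popcount=4 -> KEEP
r=46=101110 popcount=4 -> KEEP
r=47=101111 popcount=5 -> skip
r=48=110000 popcount=2 -> skip
r=49=110001 popcount=3 -> skip
r=50=110010 popcount=3 -> skip
r=51=110011 popcount=4 -> KEEP
r=52=110100 popcount=3 -> skip
r=53=110101 popcount=4 -> KEEP
r=54=110110 popcount=4 -> KEEP
r=55=110111 popcount=5 -> skip
r=56=111000 popcount=3 -> skip
r=57=111001 popcount=4 -> KEEP
r=58=111010 popcount=4 -> KEEP
r=59=111011 popcount=5 -> skip
r=60=111100 popcount=4 -> KEEP
r=61=111101 popcount=5 -> skip
r=62=111110 popcount=5 -> skip
Kept rows: 39 43 45 46 51 53 54 57 58 60

Answer: 39 43 45 46 51 53 54 57 58 60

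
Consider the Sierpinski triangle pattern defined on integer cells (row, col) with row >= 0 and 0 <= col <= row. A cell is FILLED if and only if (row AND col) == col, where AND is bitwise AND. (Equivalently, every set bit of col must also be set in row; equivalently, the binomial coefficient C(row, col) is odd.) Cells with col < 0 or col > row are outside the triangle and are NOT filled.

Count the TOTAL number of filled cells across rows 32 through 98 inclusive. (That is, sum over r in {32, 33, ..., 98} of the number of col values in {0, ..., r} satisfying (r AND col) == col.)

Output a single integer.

Answer: 992

Derivation:
r32=100000 pc1: +2 =2
r33=100001 pc2: +4 =6
r34=100010 pc2: +4 =10
r35=100011 pc3: +8 =18
r36=100100 pc2: +4 =22
r37=100101 pc3: +8 =30
r38=100110 pc3: +8 =38
r39=100111 pc4: +16 =54
r40=101000 pc2: +4 =58
r41=101001 pc3: +8 =66
r42=101010 pc3: +8 =74
r43=101011 pc4: +16 =90
r44=101100 pc3: +8 =98
r45=101101 pc4: +16 =114
r46=101110 pc4: +16 =130
r47=101111 pc5: +32 =162
r48=110000 pc2: +4 =166
r49=110001 pc3: +8 =174
r50=110010 pc3: +8 =182
r51=110011 pc4: +16 =198
r52=110100 pc3: +8 =206
r53=110101 pc4: +16 =222
r54=110110 pc4: +16 =238
r55=110111 pc5: +32 =270
r56=111000 pc3: +8 =278
r57=111001 pc4: +16 =294
r58=111010 pc4: +16 =310
r59=111011 pc5: +32 =342
r60=111100 pc4: +16 =358
r61=111101 pc5: +32 =390
r62=111110 pc5: +32 =422
r63=111111 pc6: +64 =486
r64=1000000 pc1: +2 =488
r65=1000001 pc2: +4 =492
r66=1000010 pc2: +4 =496
r67=1000011 pc3: +8 =504
r68=1000100 pc2: +4 =508
r69=1000101 pc3: +8 =516
r70=1000110 pc3: +8 =524
r71=1000111 pc4: +16 =540
r72=1001000 pc2: +4 =544
r73=1001001 pc3: +8 =552
r74=1001010 pc3: +8 =560
r75=1001011 pc4: +16 =576
r76=1001100 pc3: +8 =584
r77=1001101 pc4: +16 =600
r78=1001110 pc4: +16 =616
r79=1001111 pc5: +32 =648
r80=1010000 pc2: +4 =652
r81=1010001 pc3: +8 =660
r82=1010010 pc3: +8 =668
r83=1010011 pc4: +16 =684
r84=1010100 pc3: +8 =692
r85=1010101 pc4: +16 =708
r86=1010110 pc4: +16 =724
r87=1010111 pc5: +32 =756
r88=1011000 pc3: +8 =764
r89=1011001 pc4: +16 =780
r90=1011010 pc4: +16 =796
r91=1011011 pc5: +32 =828
r92=1011100 pc4: +16 =844
r93=1011101 pc5: +32 =876
r94=1011110 pc5: +32 =908
r95=1011111 pc6: +64 =972
r96=1100000 pc2: +4 =976
r97=1100001 pc3: +8 =984
r98=1100010 pc3: +8 =992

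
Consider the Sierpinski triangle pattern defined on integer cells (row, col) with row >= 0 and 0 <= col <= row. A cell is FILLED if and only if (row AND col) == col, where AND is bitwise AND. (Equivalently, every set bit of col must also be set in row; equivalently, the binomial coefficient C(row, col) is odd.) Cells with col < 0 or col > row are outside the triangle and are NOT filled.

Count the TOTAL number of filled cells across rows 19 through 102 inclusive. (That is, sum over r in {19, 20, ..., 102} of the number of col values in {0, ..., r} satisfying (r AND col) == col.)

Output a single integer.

r19=10011 pc3: +8 =8
r20=10100 pc2: +4 =12
r21=10101 pc3: +8 =20
r22=10110 pc3: +8 =28
r23=10111 pc4: +16 =44
r24=11000 pc2: +4 =48
r25=11001 pc3: +8 =56
r26=11010 pc3: +8 =64
r27=11011 pc4: +16 =80
r28=11100 pc3: +8 =88
r29=11101 pc4: +16 =104
r30=11110 pc4: +16 =120
r31=11111 pc5: +32 =152
r32=100000 pc1: +2 =154
r33=100001 pc2: +4 =158
r34=100010 pc2: +4 =162
r35=100011 pc3: +8 =170
r36=100100 pc2: +4 =174
r37=100101 pc3: +8 =182
r38=100110 pc3: +8 =190
r39=100111 pc4: +16 =206
r40=101000 pc2: +4 =210
r41=101001 pc3: +8 =218
r42=101010 pc3: +8 =226
r43=101011 pc4: +16 =242
r44=101100 pc3: +8 =250
r45=101101 pc4: +16 =266
r46=101110 pc4: +16 =282
r47=101111 pc5: +32 =314
r48=110000 pc2: +4 =318
r49=110001 pc3: +8 =326
r50=110010 pc3: +8 =334
r51=110011 pc4: +16 =350
r52=110100 pc3: +8 =358
r53=110101 pc4: +16 =374
r54=110110 pc4: +16 =390
r55=110111 pc5: +32 =422
r56=111000 pc3: +8 =430
r57=111001 pc4: +16 =446
r58=111010 pc4: +16 =462
r59=111011 pc5: +32 =494
r60=111100 pc4: +16 =510
r61=111101 pc5: +32 =542
r62=111110 pc5: +32 =574
r63=111111 pc6: +64 =638
r64=1000000 pc1: +2 =640
r65=1000001 pc2: +4 =644
r66=1000010 pc2: +4 =648
r67=1000011 pc3: +8 =656
r68=1000100 pc2: +4 =660
r69=1000101 pc3: +8 =668
r70=1000110 pc3: +8 =676
r71=1000111 pc4: +16 =692
r72=1001000 pc2: +4 =696
r73=1001001 pc3: +8 =704
r74=1001010 pc3: +8 =712
r75=1001011 pc4: +16 =728
r76=1001100 pc3: +8 =736
r77=1001101 pc4: +16 =752
r78=1001110 pc4: +16 =768
r79=1001111 pc5: +32 =800
r80=1010000 pc2: +4 =804
r81=1010001 pc3: +8 =812
r82=1010010 pc3: +8 =820
r83=1010011 pc4: +16 =836
r84=1010100 pc3: +8 =844
r85=1010101 pc4: +16 =860
r86=1010110 pc4: +16 =876
r87=1010111 pc5: +32 =908
r88=1011000 pc3: +8 =916
r89=1011001 pc4: +16 =932
r90=1011010 pc4: +16 =948
r91=1011011 pc5: +32 =980
r92=1011100 pc4: +16 =996
r93=1011101 pc5: +32 =1028
r94=1011110 pc5: +32 =1060
r95=1011111 pc6: +64 =1124
r96=1100000 pc2: +4 =1128
r97=1100001 pc3: +8 =1136
r98=1100010 pc3: +8 =1144
r99=1100011 pc4: +16 =1160
r100=1100100 pc3: +8 =1168
r101=1100101 pc4: +16 =1184
r102=1100110 pc4: +16 =1200

Answer: 1200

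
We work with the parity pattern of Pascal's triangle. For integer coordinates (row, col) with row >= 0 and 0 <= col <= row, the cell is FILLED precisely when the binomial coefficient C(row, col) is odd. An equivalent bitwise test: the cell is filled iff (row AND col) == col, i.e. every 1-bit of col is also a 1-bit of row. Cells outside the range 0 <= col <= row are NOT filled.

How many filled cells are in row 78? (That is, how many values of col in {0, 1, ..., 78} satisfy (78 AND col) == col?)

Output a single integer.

78 in binary = 1001110
popcount(78) = number of 1-bits in 1001110 = 4
A col c satisfies (78 AND c) == c iff every set bit of c is also set in 78; each of the 4 set bits of 78 can independently be on or off in c.
count = 2^4 = 16

Answer: 16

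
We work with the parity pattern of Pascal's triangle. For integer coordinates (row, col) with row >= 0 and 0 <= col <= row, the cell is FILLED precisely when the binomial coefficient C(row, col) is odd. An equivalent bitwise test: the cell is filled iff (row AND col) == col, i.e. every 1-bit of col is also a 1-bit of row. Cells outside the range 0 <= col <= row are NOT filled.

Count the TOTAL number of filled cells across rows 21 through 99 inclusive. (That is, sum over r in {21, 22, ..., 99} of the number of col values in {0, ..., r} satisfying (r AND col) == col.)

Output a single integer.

Answer: 1148

Derivation:
r21=10101 pc3: +8 =8
r22=10110 pc3: +8 =16
r23=10111 pc4: +16 =32
r24=11000 pc2: +4 =36
r25=11001 pc3: +8 =44
r26=11010 pc3: +8 =52
r27=11011 pc4: +16 =68
r28=11100 pc3: +8 =76
r29=11101 pc4: +16 =92
r30=11110 pc4: +16 =108
r31=11111 pc5: +32 =140
r32=100000 pc1: +2 =142
r33=100001 pc2: +4 =146
r34=100010 pc2: +4 =150
r35=100011 pc3: +8 =158
r36=100100 pc2: +4 =162
r37=100101 pc3: +8 =170
r38=100110 pc3: +8 =178
r39=100111 pc4: +16 =194
r40=101000 pc2: +4 =198
r41=101001 pc3: +8 =206
r42=101010 pc3: +8 =214
r43=101011 pc4: +16 =230
r44=101100 pc3: +8 =238
r45=101101 pc4: +16 =254
r46=101110 pc4: +16 =270
r47=101111 pc5: +32 =302
r48=110000 pc2: +4 =306
r49=110001 pc3: +8 =314
r50=110010 pc3: +8 =322
r51=110011 pc4: +16 =338
r52=110100 pc3: +8 =346
r53=110101 pc4: +16 =362
r54=110110 pc4: +16 =378
r55=110111 pc5: +32 =410
r56=111000 pc3: +8 =418
r57=111001 pc4: +16 =434
r58=111010 pc4: +16 =450
r59=111011 pc5: +32 =482
r60=111100 pc4: +16 =498
r61=111101 pc5: +32 =530
r62=111110 pc5: +32 =562
r63=111111 pc6: +64 =626
r64=1000000 pc1: +2 =628
r65=1000001 pc2: +4 =632
r66=1000010 pc2: +4 =636
r67=1000011 pc3: +8 =644
r68=1000100 pc2: +4 =648
r69=1000101 pc3: +8 =656
r70=1000110 pc3: +8 =664
r71=1000111 pc4: +16 =680
r72=1001000 pc2: +4 =684
r73=1001001 pc3: +8 =692
r74=1001010 pc3: +8 =700
r75=1001011 pc4: +16 =716
r76=1001100 pc3: +8 =724
r77=1001101 pc4: +16 =740
r78=1001110 pc4: +16 =756
r79=1001111 pc5: +32 =788
r80=1010000 pc2: +4 =792
r81=1010001 pc3: +8 =800
r82=1010010 pc3: +8 =808
r83=1010011 pc4: +16 =824
r84=1010100 pc3: +8 =832
r85=1010101 pc4: +16 =848
r86=1010110 pc4: +16 =864
r87=1010111 pc5: +32 =896
r88=1011000 pc3: +8 =904
r89=1011001 pc4: +16 =920
r90=1011010 pc4: +16 =936
r91=1011011 pc5: +32 =968
r92=1011100 pc4: +16 =984
r93=1011101 pc5: +32 =1016
r94=1011110 pc5: +32 =1048
r95=1011111 pc6: +64 =1112
r96=1100000 pc2: +4 =1116
r97=1100001 pc3: +8 =1124
r98=1100010 pc3: +8 =1132
r99=1100011 pc4: +16 =1148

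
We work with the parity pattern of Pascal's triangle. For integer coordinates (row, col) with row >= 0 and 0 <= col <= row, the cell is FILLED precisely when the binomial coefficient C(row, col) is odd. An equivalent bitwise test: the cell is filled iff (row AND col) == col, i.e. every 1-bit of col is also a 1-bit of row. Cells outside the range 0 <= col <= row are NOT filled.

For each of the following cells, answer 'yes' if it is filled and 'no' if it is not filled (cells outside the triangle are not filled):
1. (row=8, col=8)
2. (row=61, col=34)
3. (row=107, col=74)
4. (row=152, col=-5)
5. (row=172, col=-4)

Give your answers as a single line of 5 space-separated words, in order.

(8,8): row=0b1000, col=0b1000, row AND col = 0b1000 = 8; 8 == 8 -> filled
(61,34): row=0b111101, col=0b100010, row AND col = 0b100000 = 32; 32 != 34 -> empty
(107,74): row=0b1101011, col=0b1001010, row AND col = 0b1001010 = 74; 74 == 74 -> filled
(152,-5): col outside [0, 152] -> not filled
(172,-4): col outside [0, 172] -> not filled

Answer: yes no yes no no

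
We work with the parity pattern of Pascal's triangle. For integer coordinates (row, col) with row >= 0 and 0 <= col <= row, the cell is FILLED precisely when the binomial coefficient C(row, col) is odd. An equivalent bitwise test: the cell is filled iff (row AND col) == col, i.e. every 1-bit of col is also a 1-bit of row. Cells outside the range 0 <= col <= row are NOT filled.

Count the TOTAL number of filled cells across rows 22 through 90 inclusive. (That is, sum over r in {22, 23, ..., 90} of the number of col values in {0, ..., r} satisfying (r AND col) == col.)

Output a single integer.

Answer: 928

Derivation:
r22=10110 pc3: +8 =8
r23=10111 pc4: +16 =24
r24=11000 pc2: +4 =28
r25=11001 pc3: +8 =36
r26=11010 pc3: +8 =44
r27=11011 pc4: +16 =60
r28=11100 pc3: +8 =68
r29=11101 pc4: +16 =84
r30=11110 pc4: +16 =100
r31=11111 pc5: +32 =132
r32=100000 pc1: +2 =134
r33=100001 pc2: +4 =138
r34=100010 pc2: +4 =142
r35=100011 pc3: +8 =150
r36=100100 pc2: +4 =154
r37=100101 pc3: +8 =162
r38=100110 pc3: +8 =170
r39=100111 pc4: +16 =186
r40=101000 pc2: +4 =190
r41=101001 pc3: +8 =198
r42=101010 pc3: +8 =206
r43=101011 pc4: +16 =222
r44=101100 pc3: +8 =230
r45=101101 pc4: +16 =246
r46=101110 pc4: +16 =262
r47=101111 pc5: +32 =294
r48=110000 pc2: +4 =298
r49=110001 pc3: +8 =306
r50=110010 pc3: +8 =314
r51=110011 pc4: +16 =330
r52=110100 pc3: +8 =338
r53=110101 pc4: +16 =354
r54=110110 pc4: +16 =370
r55=110111 pc5: +32 =402
r56=111000 pc3: +8 =410
r57=111001 pc4: +16 =426
r58=111010 pc4: +16 =442
r59=111011 pc5: +32 =474
r60=111100 pc4: +16 =490
r61=111101 pc5: +32 =522
r62=111110 pc5: +32 =554
r63=111111 pc6: +64 =618
r64=1000000 pc1: +2 =620
r65=1000001 pc2: +4 =624
r66=1000010 pc2: +4 =628
r67=1000011 pc3: +8 =636
r68=1000100 pc2: +4 =640
r69=1000101 pc3: +8 =648
r70=1000110 pc3: +8 =656
r71=1000111 pc4: +16 =672
r72=1001000 pc2: +4 =676
r73=1001001 pc3: +8 =684
r74=1001010 pc3: +8 =692
r75=1001011 pc4: +16 =708
r76=1001100 pc3: +8 =716
r77=1001101 pc4: +16 =732
r78=1001110 pc4: +16 =748
r79=1001111 pc5: +32 =780
r80=1010000 pc2: +4 =784
r81=1010001 pc3: +8 =792
r82=1010010 pc3: +8 =800
r83=1010011 pc4: +16 =816
r84=1010100 pc3: +8 =824
r85=1010101 pc4: +16 =840
r86=1010110 pc4: +16 =856
r87=1010111 pc5: +32 =888
r88=1011000 pc3: +8 =896
r89=1011001 pc4: +16 =912
r90=1011010 pc4: +16 =928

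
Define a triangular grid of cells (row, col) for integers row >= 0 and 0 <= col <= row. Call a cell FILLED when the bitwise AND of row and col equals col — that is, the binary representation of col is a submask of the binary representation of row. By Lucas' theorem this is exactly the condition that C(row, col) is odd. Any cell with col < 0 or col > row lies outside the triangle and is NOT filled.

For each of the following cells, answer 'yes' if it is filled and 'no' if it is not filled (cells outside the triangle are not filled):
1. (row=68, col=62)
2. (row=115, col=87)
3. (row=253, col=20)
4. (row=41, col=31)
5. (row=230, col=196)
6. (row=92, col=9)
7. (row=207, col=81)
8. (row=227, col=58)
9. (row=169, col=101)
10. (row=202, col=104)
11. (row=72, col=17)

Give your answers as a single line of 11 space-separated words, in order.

Answer: no no yes no yes no no no no no no

Derivation:
(68,62): row=0b1000100, col=0b111110, row AND col = 0b100 = 4; 4 != 62 -> empty
(115,87): row=0b1110011, col=0b1010111, row AND col = 0b1010011 = 83; 83 != 87 -> empty
(253,20): row=0b11111101, col=0b10100, row AND col = 0b10100 = 20; 20 == 20 -> filled
(41,31): row=0b101001, col=0b11111, row AND col = 0b1001 = 9; 9 != 31 -> empty
(230,196): row=0b11100110, col=0b11000100, row AND col = 0b11000100 = 196; 196 == 196 -> filled
(92,9): row=0b1011100, col=0b1001, row AND col = 0b1000 = 8; 8 != 9 -> empty
(207,81): row=0b11001111, col=0b1010001, row AND col = 0b1000001 = 65; 65 != 81 -> empty
(227,58): row=0b11100011, col=0b111010, row AND col = 0b100010 = 34; 34 != 58 -> empty
(169,101): row=0b10101001, col=0b1100101, row AND col = 0b100001 = 33; 33 != 101 -> empty
(202,104): row=0b11001010, col=0b1101000, row AND col = 0b1001000 = 72; 72 != 104 -> empty
(72,17): row=0b1001000, col=0b10001, row AND col = 0b0 = 0; 0 != 17 -> empty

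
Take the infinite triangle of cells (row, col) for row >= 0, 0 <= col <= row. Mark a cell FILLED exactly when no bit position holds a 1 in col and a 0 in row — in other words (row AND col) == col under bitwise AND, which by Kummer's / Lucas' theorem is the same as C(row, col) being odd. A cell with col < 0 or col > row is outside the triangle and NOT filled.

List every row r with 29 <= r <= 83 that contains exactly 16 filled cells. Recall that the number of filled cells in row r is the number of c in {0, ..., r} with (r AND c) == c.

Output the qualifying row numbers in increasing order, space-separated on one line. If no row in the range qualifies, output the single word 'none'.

Answer: 29 30 39 43 45 46 51 53 54 57 58 60 71 75 77 78 83

Derivation:
Row r has 2^popcount(r) filled cells, so we need popcount(r) = log2(16) = 4.
Scan r = 29..83 and keep those with exactly 4 one-bits:
r=29=11101 popcount=4 -> KEEP
r=30=11110 popcount=4 -> KEEP
r=31=11111 popcount=5 -> skip
r=32=100000 popcount=1 -> skip
r=33=100001 popcount=2 -> skip
r=34=100010 popcount=2 -> skip
r=35=100011 popcount=3 -> skip
r=36=100100 popcount=2 -> skip
r=37=100101 popcount=3 -> skip
r=38=100110 popcount=3 -> skip
r=39=100111 popcount=4 -> KEEP
r=40=101000 popcount=2 -> skip
r=41=101001 popcount=3 -> skip
r=42=101010 popcount=3 -> skip
r=43=101011 popcount=4 -> KEEP
r=44=101100 popcount=3 -> skip
r=45=101101 popcount=4 -> KEEP
r=46=101110 popcount=4 -> KEEP
r=47=101111 popcount=5 -> skip
r=48=110000 popcount=2 -> skip
r=49=110001 popcount=3 -> skip
r=50=110010 popcount=3 -> skip
r=51=110011 popcount=4 -> KEEP
r=52=110100 popcount=3 -> skip
r=53=110101 popcount=4 -> KEEP
r=54=110110 popcount=4 -> KEEP
r=55=110111 popcount=5 -> skip
r=56=111000 popcount=3 -> skip
r=57=111001 popcount=4 -> KEEP
r=58=111010 popcount=4 -> KEEP
r=59=111011 popcount=5 -> skip
r=60=111100 popcount=4 -> KEEP
r=61=111101 popcount=5 -> skip
r=62=111110 popcount=5 -> skip
r=63=111111 popcount=6 -> skip
r=64=1000000 popcount=1 -> skip
r=65=1000001 popcount=2 -> skip
r=66=1000010 popcount=2 -> skip
r=67=1000011 popcount=3 -> skip
r=68=1000100 popcount=2 -> skip
r=69=1000101 popcount=3 -> skip
r=70=1000110 popcount=3 -> skip
r=71=1000111 popcount=4 -> KEEP
r=72=1001000 popcount=2 -> skip
r=73=1001001 popcount=3 -> skip
r=74=1001010 popcount=3 -> skip
r=75=1001011 popcount=4 -> KEEP
r=76=1001100 popcount=3 -> skip
r=77=1001101 popcount=4 -> KEEP
r=78=1001110 popcount=4 -> KEEP
r=79=1001111 popcount=5 -> skip
r=80=1010000 popcount=2 -> skip
r=81=1010001 popcount=3 -> skip
r=82=1010010 popcount=3 -> skip
r=83=1010011 popcount=4 -> KEEP
Kept rows: 29 30 39 43 45 46 51 53 54 57 58 60 71 75 77 78 83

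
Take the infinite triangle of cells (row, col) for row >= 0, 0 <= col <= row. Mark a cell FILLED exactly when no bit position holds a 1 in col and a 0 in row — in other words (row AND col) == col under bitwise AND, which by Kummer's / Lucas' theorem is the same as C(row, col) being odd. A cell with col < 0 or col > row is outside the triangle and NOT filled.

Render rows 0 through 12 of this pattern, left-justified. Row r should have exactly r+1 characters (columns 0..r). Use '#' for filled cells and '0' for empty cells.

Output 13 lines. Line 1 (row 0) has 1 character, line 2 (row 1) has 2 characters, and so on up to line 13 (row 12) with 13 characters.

r0=0: #
r1=1: ##
r2=10: #0#
r3=11: ####
r4=100: #000#
r5=101: ##00##
r6=110: #0#0#0#
r7=111: ########
r8=1000: #0000000#
r9=1001: ##000000##
r10=1010: #0#00000#0#
r11=1011: ####0000####
r12=1100: #000#000#000#

Answer: #
##
#0#
####
#000#
##00##
#0#0#0#
########
#0000000#
##000000##
#0#00000#0#
####0000####
#000#000#000#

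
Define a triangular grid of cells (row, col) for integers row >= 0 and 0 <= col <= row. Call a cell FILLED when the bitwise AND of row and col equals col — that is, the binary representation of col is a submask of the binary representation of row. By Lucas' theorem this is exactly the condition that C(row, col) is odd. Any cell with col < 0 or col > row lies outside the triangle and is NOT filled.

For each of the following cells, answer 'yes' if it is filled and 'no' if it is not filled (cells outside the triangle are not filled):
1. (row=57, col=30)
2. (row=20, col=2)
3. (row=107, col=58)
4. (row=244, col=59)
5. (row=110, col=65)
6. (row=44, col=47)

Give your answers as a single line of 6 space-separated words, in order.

(57,30): row=0b111001, col=0b11110, row AND col = 0b11000 = 24; 24 != 30 -> empty
(20,2): row=0b10100, col=0b10, row AND col = 0b0 = 0; 0 != 2 -> empty
(107,58): row=0b1101011, col=0b111010, row AND col = 0b101010 = 42; 42 != 58 -> empty
(244,59): row=0b11110100, col=0b111011, row AND col = 0b110000 = 48; 48 != 59 -> empty
(110,65): row=0b1101110, col=0b1000001, row AND col = 0b1000000 = 64; 64 != 65 -> empty
(44,47): col outside [0, 44] -> not filled

Answer: no no no no no no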